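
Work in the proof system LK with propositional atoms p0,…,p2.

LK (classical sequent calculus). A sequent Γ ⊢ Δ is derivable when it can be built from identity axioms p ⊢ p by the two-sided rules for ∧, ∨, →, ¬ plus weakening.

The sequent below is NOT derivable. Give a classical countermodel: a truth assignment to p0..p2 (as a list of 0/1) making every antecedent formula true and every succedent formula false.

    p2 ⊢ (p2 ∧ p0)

Enumerate valuations to refute Γ ⊢ Δ:
  v=000: Γ:[p2=F] Δ:[(p2 ∧ p0)=F] refutes=False
  v=001: Γ:[p2=T] Δ:[(p2 ∧ p0)=F] refutes=True  ← countermodel

Result: [0, 0, 1]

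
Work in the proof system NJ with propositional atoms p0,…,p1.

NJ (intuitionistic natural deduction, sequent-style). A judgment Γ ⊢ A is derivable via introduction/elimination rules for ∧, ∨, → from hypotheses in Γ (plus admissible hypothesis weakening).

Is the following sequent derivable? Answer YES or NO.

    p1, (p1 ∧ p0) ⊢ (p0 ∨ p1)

Proof tree:
[∨I₂] p1, (p1 ∧ p0) ⊢ (p0 ∨ p1)
  [Wk] p1, (p1 ∧ p0) ⊢ p1
    [Ax] p1 ⊢ p1

Result: YES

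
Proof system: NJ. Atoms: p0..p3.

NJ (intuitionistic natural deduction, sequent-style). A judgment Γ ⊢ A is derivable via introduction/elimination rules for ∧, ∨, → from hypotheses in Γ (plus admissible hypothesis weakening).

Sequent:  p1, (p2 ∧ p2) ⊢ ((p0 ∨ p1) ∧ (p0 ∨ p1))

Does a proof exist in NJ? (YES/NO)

Derivation (root first):
[Wk] p1, (p2 ∧ p2) ⊢ ((p0 ∨ p1) ∧ (p0 ∨ p1))
  [∧I] p1 ⊢ ((p0 ∨ p1) ∧ (p0 ∨ p1))
    [∨I₂] p1 ⊢ (p0 ∨ p1)
      [Ax] p1 ⊢ p1
    [∨I₂] p1 ⊢ (p0 ∨ p1)
      [Ax] p1 ⊢ p1

Result: YES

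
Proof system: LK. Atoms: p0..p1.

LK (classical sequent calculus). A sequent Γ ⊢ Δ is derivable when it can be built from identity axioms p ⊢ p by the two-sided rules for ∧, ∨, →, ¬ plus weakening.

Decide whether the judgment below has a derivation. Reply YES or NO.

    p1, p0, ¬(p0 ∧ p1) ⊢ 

Proof tree:
[¬L] p1, p0, ¬(p0 ∧ p1) ⊢ 
  [∧R] p1, p0 ⊢ (p0 ∧ p1)
    [Ax] p0 ⊢ p0
    [Ax] p1 ⊢ p1

Result: YES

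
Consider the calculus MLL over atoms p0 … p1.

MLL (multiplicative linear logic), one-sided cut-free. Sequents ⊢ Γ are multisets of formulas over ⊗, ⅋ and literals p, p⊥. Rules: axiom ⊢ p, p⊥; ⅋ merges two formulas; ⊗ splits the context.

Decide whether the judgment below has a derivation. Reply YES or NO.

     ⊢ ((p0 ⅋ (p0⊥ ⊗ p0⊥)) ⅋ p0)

Derivation (root first):
[⅋]  ⊢ ((p0 ⅋ (p0⊥ ⊗ p0⊥)) ⅋ p0)
  [⅋]  ⊢ p0, (p0 ⅋ (p0⊥ ⊗ p0⊥))
    [⊗]  ⊢ p0, p0, (p0⊥ ⊗ p0⊥)
      [Ax]  ⊢ p0, p0⊥
      [Ax]  ⊢ p0, p0⊥

Result: YES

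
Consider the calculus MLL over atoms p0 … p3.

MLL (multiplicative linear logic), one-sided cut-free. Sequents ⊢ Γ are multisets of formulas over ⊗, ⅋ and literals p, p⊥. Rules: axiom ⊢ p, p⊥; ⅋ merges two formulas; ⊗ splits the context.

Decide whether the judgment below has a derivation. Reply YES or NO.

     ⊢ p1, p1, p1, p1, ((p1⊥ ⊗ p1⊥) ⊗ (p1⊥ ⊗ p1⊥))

Derivation (root first):
[⊗]  ⊢ p1, p1, p1, p1, ((p1⊥ ⊗ p1⊥) ⊗ (p1⊥ ⊗ p1⊥))
  [⊗]  ⊢ p1, p1, (p1⊥ ⊗ p1⊥)
    [Ax]  ⊢ p1, p1⊥
    [Ax]  ⊢ p1, p1⊥
  [⊗]  ⊢ p1, p1, (p1⊥ ⊗ p1⊥)
    [Ax]  ⊢ p1, p1⊥
    [Ax]  ⊢ p1, p1⊥

Result: YES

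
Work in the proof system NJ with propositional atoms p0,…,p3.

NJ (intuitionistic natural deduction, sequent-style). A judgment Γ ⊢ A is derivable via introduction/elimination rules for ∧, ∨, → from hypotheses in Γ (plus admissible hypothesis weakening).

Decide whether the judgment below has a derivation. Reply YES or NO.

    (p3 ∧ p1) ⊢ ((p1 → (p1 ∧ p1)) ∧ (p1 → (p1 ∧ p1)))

Derivation trace:
[∧I] (p3 ∧ p1) ⊢ ((p1 → (p1 ∧ p1)) ∧ (p1 → (p1 ∧ p1)))
  [→I] (p3 ∧ p1) ⊢ (p1 → (p1 ∧ p1))
    [∧I] p1, (p3 ∧ p1) ⊢ (p1 ∧ p1)
      [Wk] p1, (p3 ∧ p1) ⊢ p1
        [Ax] p1 ⊢ p1
      [Wk] p1, (p3 ∧ p1) ⊢ p1
        [Ax] p1 ⊢ p1
  [→I] (p3 ∧ p1) ⊢ (p1 → (p1 ∧ p1))
    [∧I] p1, (p3 ∧ p1) ⊢ (p1 ∧ p1)
      [Wk] p1, (p3 ∧ p1) ⊢ p1
        [Ax] p1 ⊢ p1
      [Wk] p1, (p3 ∧ p1) ⊢ p1
        [Ax] p1 ⊢ p1

Result: YES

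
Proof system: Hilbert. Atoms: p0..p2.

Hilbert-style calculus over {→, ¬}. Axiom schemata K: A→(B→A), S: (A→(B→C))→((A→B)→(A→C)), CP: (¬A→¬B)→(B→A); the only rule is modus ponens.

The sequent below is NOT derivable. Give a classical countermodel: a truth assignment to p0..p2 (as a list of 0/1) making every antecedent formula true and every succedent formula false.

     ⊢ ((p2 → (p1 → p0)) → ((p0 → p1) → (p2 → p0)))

Truth-table refutation:
  v=000: Γ:[] Δ:[((p2 → (p1 → p0)) → ((p0 → p1) → (p2 → p0)))=T] refutes=False
  v=001: Γ:[] Δ:[((p2 → (p1 → p0)) → ((p0 → p1) → (p2 → p0)))=F] refutes=True  ← countermodel

Result: [0, 0, 1]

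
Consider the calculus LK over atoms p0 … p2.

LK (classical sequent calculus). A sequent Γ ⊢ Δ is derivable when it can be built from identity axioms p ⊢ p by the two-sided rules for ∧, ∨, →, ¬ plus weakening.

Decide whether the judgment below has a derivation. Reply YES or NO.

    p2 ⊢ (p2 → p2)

Proof tree:
[WL] p2 ⊢ (p2 → p2)
  [→R]  ⊢ (p2 → p2)
    [Ax] p2 ⊢ p2

Result: YES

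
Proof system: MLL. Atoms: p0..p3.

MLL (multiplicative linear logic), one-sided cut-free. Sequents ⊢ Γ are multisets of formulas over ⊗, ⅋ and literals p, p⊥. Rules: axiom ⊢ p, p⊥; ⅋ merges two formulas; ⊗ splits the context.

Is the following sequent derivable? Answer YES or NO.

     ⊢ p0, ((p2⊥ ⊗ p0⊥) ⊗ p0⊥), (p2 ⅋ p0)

Derivation trace:
[⅋]  ⊢ p0, ((p2⊥ ⊗ p0⊥) ⊗ p0⊥), (p2 ⅋ p0)
  [⊗]  ⊢ p2, p0, p0, ((p2⊥ ⊗ p0⊥) ⊗ p0⊥)
    [⊗]  ⊢ p2, p0, (p2⊥ ⊗ p0⊥)
      [Ax]  ⊢ p2, p2⊥
      [Ax]  ⊢ p0, p0⊥
    [Ax]  ⊢ p0, p0⊥

Result: YES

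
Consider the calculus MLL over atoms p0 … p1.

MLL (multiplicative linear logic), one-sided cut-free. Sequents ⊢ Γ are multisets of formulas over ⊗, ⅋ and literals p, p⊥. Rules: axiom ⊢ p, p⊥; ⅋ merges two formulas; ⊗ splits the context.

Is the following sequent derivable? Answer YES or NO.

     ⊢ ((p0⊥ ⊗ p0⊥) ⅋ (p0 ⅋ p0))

Derivation trace:
[⅋]  ⊢ ((p0⊥ ⊗ p0⊥) ⅋ (p0 ⅋ p0))
  [⅋]  ⊢ (p0⊥ ⊗ p0⊥), (p0 ⅋ p0)
    [⊗]  ⊢ p0, p0, (p0⊥ ⊗ p0⊥)
      [Ax]  ⊢ p0, p0⊥
      [Ax]  ⊢ p0, p0⊥

Result: YES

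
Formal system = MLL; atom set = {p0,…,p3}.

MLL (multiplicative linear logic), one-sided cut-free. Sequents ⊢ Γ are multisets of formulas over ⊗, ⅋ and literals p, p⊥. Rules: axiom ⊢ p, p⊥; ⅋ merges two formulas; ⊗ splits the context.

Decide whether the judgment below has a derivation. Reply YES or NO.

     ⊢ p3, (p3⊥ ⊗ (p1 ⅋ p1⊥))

Derivation (root first):
[⊗]  ⊢ p3, (p3⊥ ⊗ (p1 ⅋ p1⊥))
  [Ax]  ⊢ p3, p3⊥
  [⅋]  ⊢ (p1 ⅋ p1⊥)
    [Ax]  ⊢ p1, p1⊥

Result: YES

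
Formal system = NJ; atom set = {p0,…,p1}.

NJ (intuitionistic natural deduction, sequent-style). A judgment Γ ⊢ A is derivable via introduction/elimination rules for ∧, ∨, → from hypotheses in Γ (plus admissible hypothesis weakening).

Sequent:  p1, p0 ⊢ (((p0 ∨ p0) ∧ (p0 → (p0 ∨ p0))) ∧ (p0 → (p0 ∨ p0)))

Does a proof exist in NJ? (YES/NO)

Derivation trace:
[∧I] p1, p0 ⊢ (((p0 ∨ p0) ∧ (p0 → (p0 ∨ p0))) ∧ (p0 → (p0 ∨ p0)))
  [∧I] p0 ⊢ ((p0 ∨ p0) ∧ (p0 → (p0 ∨ p0)))
    [∨I₁] p0 ⊢ (p0 ∨ p0)
      [Ax] p0 ⊢ p0
    [→I]  ⊢ (p0 → (p0 ∨ p0))
      [∨I₁] p0 ⊢ (p0 ∨ p0)
        [Ax] p0 ⊢ p0
  [Wk] p1 ⊢ (p0 → (p0 ∨ p0))
    [→I]  ⊢ (p0 → (p0 ∨ p0))
      [∨I₁] p0 ⊢ (p0 ∨ p0)
        [Ax] p0 ⊢ p0

Result: YES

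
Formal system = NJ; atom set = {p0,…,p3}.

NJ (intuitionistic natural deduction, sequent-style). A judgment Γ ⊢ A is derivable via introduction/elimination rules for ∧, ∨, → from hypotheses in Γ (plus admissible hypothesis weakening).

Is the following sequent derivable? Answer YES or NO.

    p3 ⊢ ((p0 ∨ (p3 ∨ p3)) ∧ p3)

Derivation (root first):
[∧I] p3 ⊢ ((p0 ∨ (p3 ∨ p3)) ∧ p3)
  [∨I₂] p3 ⊢ (p0 ∨ (p3 ∨ p3))
    [∨I₁] p3 ⊢ (p3 ∨ p3)
      [Ax] p3 ⊢ p3
  [Ax] p3 ⊢ p3

Result: YES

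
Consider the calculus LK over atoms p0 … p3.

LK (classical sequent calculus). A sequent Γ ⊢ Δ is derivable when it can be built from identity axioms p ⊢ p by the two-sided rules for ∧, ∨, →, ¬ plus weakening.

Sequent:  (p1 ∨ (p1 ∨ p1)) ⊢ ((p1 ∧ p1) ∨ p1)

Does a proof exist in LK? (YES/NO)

Proof tree:
[∨R] (p1 ∨ (p1 ∨ p1)) ⊢ ((p1 ∧ p1) ∨ p1)
  [∨L] (p1 ∨ (p1 ∨ p1)) ⊢ p1, (p1 ∧ p1)
    [∧R] p1 ⊢ (p1 ∧ p1)
      [Ax] p1 ⊢ p1
      [Ax] p1 ⊢ p1
    [∨L] (p1 ∨ p1) ⊢ p1, (p1 ∧ p1)
      [∧R] p1 ⊢ (p1 ∧ p1)
        [Ax] p1 ⊢ p1
        [Ax] p1 ⊢ p1
      [Ax] p1 ⊢ p1

Result: YES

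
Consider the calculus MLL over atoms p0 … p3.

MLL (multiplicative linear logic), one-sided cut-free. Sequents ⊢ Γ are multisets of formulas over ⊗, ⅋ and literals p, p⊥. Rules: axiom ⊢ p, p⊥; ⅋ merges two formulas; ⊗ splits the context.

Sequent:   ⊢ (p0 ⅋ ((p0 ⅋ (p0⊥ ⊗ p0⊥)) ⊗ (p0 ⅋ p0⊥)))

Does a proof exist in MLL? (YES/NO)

Proof tree:
[⅋]  ⊢ (p0 ⅋ ((p0 ⅋ (p0⊥ ⊗ p0⊥)) ⊗ (p0 ⅋ p0⊥)))
  [⊗]  ⊢ p0, ((p0 ⅋ (p0⊥ ⊗ p0⊥)) ⊗ (p0 ⅋ p0⊥))
    [⅋]  ⊢ p0, (p0 ⅋ (p0⊥ ⊗ p0⊥))
      [⊗]  ⊢ p0, p0, (p0⊥ ⊗ p0⊥)
        [Ax]  ⊢ p0, p0⊥
        [Ax]  ⊢ p0, p0⊥
    [⅋]  ⊢ (p0 ⅋ p0⊥)
      [Ax]  ⊢ p0, p0⊥

Result: YES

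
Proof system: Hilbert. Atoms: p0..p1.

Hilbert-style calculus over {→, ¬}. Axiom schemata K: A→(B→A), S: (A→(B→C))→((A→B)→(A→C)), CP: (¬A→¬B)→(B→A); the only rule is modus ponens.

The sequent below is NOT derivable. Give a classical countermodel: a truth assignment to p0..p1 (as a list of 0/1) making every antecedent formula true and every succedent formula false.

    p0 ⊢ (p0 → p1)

Enumerate valuations to refute Γ ⊢ Δ:
  v=00: Γ:[p0=F] Δ:[(p0 → p1)=T] refutes=False
  v=01: Γ:[p0=F] Δ:[(p0 → p1)=T] refutes=False
  v=10: Γ:[p0=T] Δ:[(p0 → p1)=F] refutes=True  ← countermodel

Result: [1, 0]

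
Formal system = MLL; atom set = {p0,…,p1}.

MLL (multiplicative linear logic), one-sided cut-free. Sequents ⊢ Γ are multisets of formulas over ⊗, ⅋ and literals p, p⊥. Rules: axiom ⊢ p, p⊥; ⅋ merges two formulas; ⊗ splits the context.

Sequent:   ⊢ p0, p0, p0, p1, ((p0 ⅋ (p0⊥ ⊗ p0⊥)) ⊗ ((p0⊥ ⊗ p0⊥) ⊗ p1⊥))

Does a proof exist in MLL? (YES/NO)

Derivation (root first):
[⊗]  ⊢ p0, p0, p0, p1, ((p0 ⅋ (p0⊥ ⊗ p0⊥)) ⊗ ((p0⊥ ⊗ p0⊥) ⊗ p1⊥))
  [⅋]  ⊢ p0, (p0 ⅋ (p0⊥ ⊗ p0⊥))
    [⊗]  ⊢ p0, p0, (p0⊥ ⊗ p0⊥)
      [Ax]  ⊢ p0, p0⊥
      [Ax]  ⊢ p0, p0⊥
  [⊗]  ⊢ p0, p0, p1, ((p0⊥ ⊗ p0⊥) ⊗ p1⊥)
    [⊗]  ⊢ p0, p0, (p0⊥ ⊗ p0⊥)
      [Ax]  ⊢ p0, p0⊥
      [Ax]  ⊢ p0, p0⊥
    [Ax]  ⊢ p1, p1⊥

Result: YES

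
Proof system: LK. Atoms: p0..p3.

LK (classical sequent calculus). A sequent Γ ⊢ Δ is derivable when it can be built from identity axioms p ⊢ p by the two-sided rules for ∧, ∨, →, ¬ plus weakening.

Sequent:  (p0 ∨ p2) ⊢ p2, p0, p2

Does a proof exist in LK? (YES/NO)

Derivation trace:
[WR] (p0 ∨ p2) ⊢ p2, p0, p2
  [∨L] (p0 ∨ p2) ⊢ p2, p0
    [Ax] p0 ⊢ p0
    [Ax] p2 ⊢ p2

Result: YES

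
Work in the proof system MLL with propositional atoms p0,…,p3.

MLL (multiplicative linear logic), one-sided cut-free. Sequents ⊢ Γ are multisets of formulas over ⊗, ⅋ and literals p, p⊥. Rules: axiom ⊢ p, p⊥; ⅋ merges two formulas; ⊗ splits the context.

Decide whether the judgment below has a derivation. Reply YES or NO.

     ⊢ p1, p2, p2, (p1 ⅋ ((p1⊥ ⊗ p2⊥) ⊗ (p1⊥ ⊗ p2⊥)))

Proof tree:
[⅋]  ⊢ p1, p2, p2, (p1 ⅋ ((p1⊥ ⊗ p2⊥) ⊗ (p1⊥ ⊗ p2⊥)))
  [⊗]  ⊢ p1, p2, p1, p2, ((p1⊥ ⊗ p2⊥) ⊗ (p1⊥ ⊗ p2⊥))
    [⊗]  ⊢ p1, p2, (p1⊥ ⊗ p2⊥)
      [Ax]  ⊢ p1, p1⊥
      [Ax]  ⊢ p2, p2⊥
    [⊗]  ⊢ p1, p2, (p1⊥ ⊗ p2⊥)
      [Ax]  ⊢ p1, p1⊥
      [Ax]  ⊢ p2, p2⊥

Result: YES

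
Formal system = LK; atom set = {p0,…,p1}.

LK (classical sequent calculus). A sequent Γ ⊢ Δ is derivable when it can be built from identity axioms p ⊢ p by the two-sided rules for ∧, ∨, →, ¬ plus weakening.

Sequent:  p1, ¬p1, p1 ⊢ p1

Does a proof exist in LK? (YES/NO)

Derivation (root first):
[WL] p1, ¬p1, p1 ⊢ p1
  [WR] p1, ¬p1 ⊢ p1
    [¬L] p1, ¬p1 ⊢ 
      [Ax] p1 ⊢ p1

Result: YES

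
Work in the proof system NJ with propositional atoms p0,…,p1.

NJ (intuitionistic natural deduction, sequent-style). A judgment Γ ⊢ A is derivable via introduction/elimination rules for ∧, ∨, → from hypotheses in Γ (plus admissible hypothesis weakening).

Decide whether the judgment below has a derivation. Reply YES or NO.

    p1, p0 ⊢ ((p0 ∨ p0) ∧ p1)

Proof tree:
[∧I] p1, p0 ⊢ ((p0 ∨ p0) ∧ p1)
  [∨I₂] p0, p1 ⊢ (p0 ∨ p0)
    [Wk] p0, p1 ⊢ p0
      [Ax] p0 ⊢ p0
  [Ax] p1 ⊢ p1

Result: YES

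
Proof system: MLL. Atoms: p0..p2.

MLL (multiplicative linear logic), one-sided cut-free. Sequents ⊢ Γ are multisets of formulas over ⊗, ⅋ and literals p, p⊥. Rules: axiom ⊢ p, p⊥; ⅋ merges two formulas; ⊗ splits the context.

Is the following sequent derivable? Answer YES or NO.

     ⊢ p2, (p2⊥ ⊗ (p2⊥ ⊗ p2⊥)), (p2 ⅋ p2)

Derivation (root first):
[⅋]  ⊢ p2, (p2⊥ ⊗ (p2⊥ ⊗ p2⊥)), (p2 ⅋ p2)
  [⊗]  ⊢ p2, p2, p2, (p2⊥ ⊗ (p2⊥ ⊗ p2⊥))
    [Ax]  ⊢ p2, p2⊥
    [⊗]  ⊢ p2, p2, (p2⊥ ⊗ p2⊥)
      [Ax]  ⊢ p2, p2⊥
      [Ax]  ⊢ p2, p2⊥

Result: YES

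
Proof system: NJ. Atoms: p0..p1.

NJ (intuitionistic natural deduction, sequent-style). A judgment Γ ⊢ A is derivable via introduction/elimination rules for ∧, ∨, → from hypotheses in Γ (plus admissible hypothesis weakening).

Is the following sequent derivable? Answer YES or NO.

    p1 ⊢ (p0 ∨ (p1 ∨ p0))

Derivation (root first):
[∨I₂] p1 ⊢ (p0 ∨ (p1 ∨ p0))
  [∨I₁] p1 ⊢ (p1 ∨ p0)
    [Ax] p1 ⊢ p1

Result: YES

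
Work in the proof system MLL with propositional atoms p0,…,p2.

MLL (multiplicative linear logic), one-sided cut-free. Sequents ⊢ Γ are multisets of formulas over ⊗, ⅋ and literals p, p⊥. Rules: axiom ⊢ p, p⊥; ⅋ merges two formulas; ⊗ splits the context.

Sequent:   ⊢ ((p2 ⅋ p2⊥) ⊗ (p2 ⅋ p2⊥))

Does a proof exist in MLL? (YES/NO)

Derivation trace:
[⊗]  ⊢ ((p2 ⅋ p2⊥) ⊗ (p2 ⅋ p2⊥))
  [⅋]  ⊢ (p2 ⅋ p2⊥)
    [Ax]  ⊢ p2, p2⊥
  [⅋]  ⊢ (p2 ⅋ p2⊥)
    [Ax]  ⊢ p2, p2⊥

Result: YES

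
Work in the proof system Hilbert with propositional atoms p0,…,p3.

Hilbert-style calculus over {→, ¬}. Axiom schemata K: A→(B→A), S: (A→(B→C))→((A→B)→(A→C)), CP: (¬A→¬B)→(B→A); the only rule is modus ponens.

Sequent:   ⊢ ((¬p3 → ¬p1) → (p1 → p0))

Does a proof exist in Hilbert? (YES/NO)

Enumerate valuations to refute Γ ⊢ Δ:
  v=0000: Γ:[] Δ:[((¬p3 → ¬p1) → (p1 → p0))=T] refutes=False
  v=0001: Γ:[] Δ:[((¬p3 → ¬p1) → (p1 → p0))=T] refutes=False
  v=0010: Γ:[] Δ:[((¬p3 → ¬p1) → (p1 → p0))=T] refutes=False
  v=0011: Γ:[] Δ:[((¬p3 → ¬p1) → (p1 → p0))=T] refutes=False
  v=0100: Γ:[] Δ:[((¬p3 → ¬p1) → (p1 → p0))=T] refutes=False
  v=0101: Γ:[] Δ:[((¬p3 → ¬p1) → (p1 → p0))=F] refutes=True  ← countermodel

Result: NO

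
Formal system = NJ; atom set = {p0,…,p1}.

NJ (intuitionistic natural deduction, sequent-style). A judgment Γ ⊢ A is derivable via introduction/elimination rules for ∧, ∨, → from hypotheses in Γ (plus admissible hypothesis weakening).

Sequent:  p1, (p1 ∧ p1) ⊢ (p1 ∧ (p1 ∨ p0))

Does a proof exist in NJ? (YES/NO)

Proof tree:
[∧I] p1, (p1 ∧ p1) ⊢ (p1 ∧ (p1 ∨ p0))
  [Ax] p1 ⊢ p1
  [∨I₁] p1, (p1 ∧ p1) ⊢ (p1 ∨ p0)
    [Wk] p1, (p1 ∧ p1) ⊢ p1
      [Ax] p1 ⊢ p1

Result: YES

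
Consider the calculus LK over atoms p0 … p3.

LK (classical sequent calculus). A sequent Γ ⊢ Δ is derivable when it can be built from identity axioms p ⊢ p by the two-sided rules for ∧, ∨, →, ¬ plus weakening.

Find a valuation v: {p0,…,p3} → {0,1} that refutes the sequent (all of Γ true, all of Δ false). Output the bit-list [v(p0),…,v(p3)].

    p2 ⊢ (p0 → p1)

Enumerate valuations to refute Γ ⊢ Δ:
  v=0000: Γ:[p2=F] Δ:[(p0 → p1)=T] refutes=False
  v=0001: Γ:[p2=F] Δ:[(p0 → p1)=T] refutes=False
  v=0010: Γ:[p2=T] Δ:[(p0 → p1)=T] refutes=False
  v=0011: Γ:[p2=T] Δ:[(p0 → p1)=T] refutes=False
  v=0100: Γ:[p2=F] Δ:[(p0 → p1)=T] refutes=False
  v=0101: Γ:[p2=F] Δ:[(p0 → p1)=T] refutes=False
  v=0110: Γ:[p2=T] Δ:[(p0 → p1)=T] refutes=False
  v=0111: Γ:[p2=T] Δ:[(p0 → p1)=T] refutes=False
  v=1000: Γ:[p2=F] Δ:[(p0 → p1)=F] refutes=False
  v=1001: Γ:[p2=F] Δ:[(p0 → p1)=F] refutes=False
  v=1010: Γ:[p2=T] Δ:[(p0 → p1)=F] refutes=True  ← countermodel

Result: [1, 0, 1, 0]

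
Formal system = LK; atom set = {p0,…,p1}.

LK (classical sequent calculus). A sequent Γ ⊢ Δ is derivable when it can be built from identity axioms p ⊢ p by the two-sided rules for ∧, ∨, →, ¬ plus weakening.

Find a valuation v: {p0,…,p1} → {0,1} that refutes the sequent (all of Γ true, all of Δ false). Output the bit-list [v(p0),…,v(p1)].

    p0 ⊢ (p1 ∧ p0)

Enumerate valuations to refute Γ ⊢ Δ:
  v=00: Γ:[p0=F] Δ:[(p1 ∧ p0)=F] refutes=False
  v=01: Γ:[p0=F] Δ:[(p1 ∧ p0)=F] refutes=False
  v=10: Γ:[p0=T] Δ:[(p1 ∧ p0)=F] refutes=True  ← countermodel

Result: [1, 0]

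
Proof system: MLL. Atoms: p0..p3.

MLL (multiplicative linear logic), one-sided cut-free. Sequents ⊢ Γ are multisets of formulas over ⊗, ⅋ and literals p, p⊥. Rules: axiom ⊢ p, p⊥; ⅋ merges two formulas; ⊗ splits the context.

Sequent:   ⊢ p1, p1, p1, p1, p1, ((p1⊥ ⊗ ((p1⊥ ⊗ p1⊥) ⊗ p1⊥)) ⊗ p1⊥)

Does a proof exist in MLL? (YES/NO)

Derivation (root first):
[⊗]  ⊢ p1, p1, p1, p1, p1, ((p1⊥ ⊗ ((p1⊥ ⊗ p1⊥) ⊗ p1⊥)) ⊗ p1⊥)
  [⊗]  ⊢ p1, p1, p1, p1, (p1⊥ ⊗ ((p1⊥ ⊗ p1⊥) ⊗ p1⊥))
    [Ax]  ⊢ p1, p1⊥
    [⊗]  ⊢ p1, p1, p1, ((p1⊥ ⊗ p1⊥) ⊗ p1⊥)
      [⊗]  ⊢ p1, p1, (p1⊥ ⊗ p1⊥)
        [Ax]  ⊢ p1, p1⊥
        [Ax]  ⊢ p1, p1⊥
      [Ax]  ⊢ p1, p1⊥
  [Ax]  ⊢ p1, p1⊥

Result: YES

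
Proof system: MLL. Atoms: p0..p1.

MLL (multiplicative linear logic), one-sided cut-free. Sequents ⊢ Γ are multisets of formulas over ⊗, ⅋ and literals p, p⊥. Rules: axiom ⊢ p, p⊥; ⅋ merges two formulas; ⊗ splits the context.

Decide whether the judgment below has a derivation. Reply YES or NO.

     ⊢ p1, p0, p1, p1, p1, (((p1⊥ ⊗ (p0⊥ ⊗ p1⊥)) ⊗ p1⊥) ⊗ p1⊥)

Proof tree:
[⊗]  ⊢ p1, p0, p1, p1, p1, (((p1⊥ ⊗ (p0⊥ ⊗ p1⊥)) ⊗ p1⊥) ⊗ p1⊥)
  [⊗]  ⊢ p1, p0, p1, p1, ((p1⊥ ⊗ (p0⊥ ⊗ p1⊥)) ⊗ p1⊥)
    [⊗]  ⊢ p1, p0, p1, (p1⊥ ⊗ (p0⊥ ⊗ p1⊥))
      [Ax]  ⊢ p1, p1⊥
      [⊗]  ⊢ p0, p1, (p0⊥ ⊗ p1⊥)
        [Ax]  ⊢ p0, p0⊥
        [Ax]  ⊢ p1, p1⊥
    [Ax]  ⊢ p1, p1⊥
  [Ax]  ⊢ p1, p1⊥

Result: YES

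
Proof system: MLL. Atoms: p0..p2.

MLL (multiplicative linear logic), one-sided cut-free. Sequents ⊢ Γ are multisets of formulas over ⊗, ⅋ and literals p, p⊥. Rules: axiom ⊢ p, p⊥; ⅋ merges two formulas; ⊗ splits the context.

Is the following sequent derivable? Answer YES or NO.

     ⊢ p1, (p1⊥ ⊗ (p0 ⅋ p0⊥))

Derivation (root first):
[⊗]  ⊢ p1, (p1⊥ ⊗ (p0 ⅋ p0⊥))
  [Ax]  ⊢ p1, p1⊥
  [⅋]  ⊢ (p0 ⅋ p0⊥)
    [Ax]  ⊢ p0, p0⊥

Result: YES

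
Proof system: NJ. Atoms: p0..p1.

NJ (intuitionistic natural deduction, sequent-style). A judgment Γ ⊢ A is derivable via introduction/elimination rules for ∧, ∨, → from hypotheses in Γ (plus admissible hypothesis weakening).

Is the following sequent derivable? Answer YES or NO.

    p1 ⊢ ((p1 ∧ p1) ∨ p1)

Derivation trace:
[∨I₁] p1 ⊢ ((p1 ∧ p1) ∨ p1)
  [∧I] p1 ⊢ (p1 ∧ p1)
    [Ax] p1 ⊢ p1
    [Ax] p1 ⊢ p1

Result: YES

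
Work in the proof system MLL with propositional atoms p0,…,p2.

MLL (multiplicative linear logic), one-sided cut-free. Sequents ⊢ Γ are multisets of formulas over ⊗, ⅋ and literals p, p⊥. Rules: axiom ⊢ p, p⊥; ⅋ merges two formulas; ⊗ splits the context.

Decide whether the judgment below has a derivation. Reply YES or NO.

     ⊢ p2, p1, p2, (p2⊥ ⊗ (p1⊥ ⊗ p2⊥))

Derivation trace:
[⊗]  ⊢ p2, p1, p2, (p2⊥ ⊗ (p1⊥ ⊗ p2⊥))
  [Ax]  ⊢ p2, p2⊥
  [⊗]  ⊢ p1, p2, (p1⊥ ⊗ p2⊥)
    [Ax]  ⊢ p1, p1⊥
    [Ax]  ⊢ p2, p2⊥

Result: YES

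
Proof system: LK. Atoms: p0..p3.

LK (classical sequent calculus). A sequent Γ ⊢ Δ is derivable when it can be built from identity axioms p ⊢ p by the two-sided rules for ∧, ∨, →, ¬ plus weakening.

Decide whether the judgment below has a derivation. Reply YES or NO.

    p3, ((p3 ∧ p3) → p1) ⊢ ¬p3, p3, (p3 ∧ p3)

Derivation trace:
[→L] p3, ((p3 ∧ p3) → p1) ⊢ ¬p3, p3, (p3 ∧ p3)
  [∧R] p3 ⊢ p3, (p3 ∧ p3)
    [WR] p3 ⊢ p3, p3
      [Ax] p3 ⊢ p3
    [Ax] p3 ⊢ p3
  [¬R] p1 ⊢ (p3 ∧ p3), ¬p3
    [∧R] p1, p3 ⊢ (p3 ∧ p3)
      [Ax] p3 ⊢ p3
      [WL] p3, p1 ⊢ p3
        [Ax] p3 ⊢ p3

Result: YES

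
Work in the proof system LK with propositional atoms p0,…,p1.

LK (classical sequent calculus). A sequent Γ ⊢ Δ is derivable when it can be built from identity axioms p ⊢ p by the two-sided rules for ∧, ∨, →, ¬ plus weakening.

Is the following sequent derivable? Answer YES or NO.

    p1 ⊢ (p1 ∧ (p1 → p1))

Derivation trace:
[∧R] p1 ⊢ (p1 ∧ (p1 → p1))
  [Ax] p1 ⊢ p1
  [→R]  ⊢ (p1 → p1)
    [Ax] p1 ⊢ p1

Result: YES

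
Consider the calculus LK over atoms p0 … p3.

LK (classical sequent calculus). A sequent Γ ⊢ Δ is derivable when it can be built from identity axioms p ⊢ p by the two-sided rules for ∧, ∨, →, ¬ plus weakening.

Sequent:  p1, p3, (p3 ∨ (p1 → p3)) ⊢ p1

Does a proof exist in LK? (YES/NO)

Derivation (root first):
[∨L] p1, p3, (p3 ∨ (p1 → p3)) ⊢ p1
  [WL] p1, p3, p3 ⊢ p1
    [WL] p1, p3 ⊢ p1
      [Ax] p1 ⊢ p1
  [→L] p1, p3, (p1 → p3) ⊢ p1
    [WL] p1, p3 ⊢ p1
      [Ax] p1 ⊢ p1
    [WL] p1, p3, p3 ⊢ p1
      [WL] p1, p3 ⊢ p1
        [Ax] p1 ⊢ p1

Result: YES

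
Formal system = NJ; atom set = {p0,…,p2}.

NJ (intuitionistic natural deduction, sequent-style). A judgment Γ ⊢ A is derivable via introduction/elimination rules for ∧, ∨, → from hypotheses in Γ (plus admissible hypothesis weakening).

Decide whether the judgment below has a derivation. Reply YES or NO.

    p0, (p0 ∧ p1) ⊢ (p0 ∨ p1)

Derivation (root first):
[∨I₁] p0, (p0 ∧ p1) ⊢ (p0 ∨ p1)
  [Wk] p0, (p0 ∧ p1) ⊢ p0
    [Ax] p0 ⊢ p0

Result: YES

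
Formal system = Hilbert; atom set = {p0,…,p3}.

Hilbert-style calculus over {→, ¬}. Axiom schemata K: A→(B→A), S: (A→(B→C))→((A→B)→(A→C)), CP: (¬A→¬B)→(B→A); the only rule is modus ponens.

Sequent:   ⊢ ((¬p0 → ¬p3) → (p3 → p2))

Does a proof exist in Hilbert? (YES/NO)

Enumerate valuations to refute Γ ⊢ Δ:
  v=0000: Γ:[] Δ:[((¬p0 → ¬p3) → (p3 → p2))=T] refutes=False
  v=0001: Γ:[] Δ:[((¬p0 → ¬p3) → (p3 → p2))=T] refutes=False
  v=0010: Γ:[] Δ:[((¬p0 → ¬p3) → (p3 → p2))=T] refutes=False
  v=0011: Γ:[] Δ:[((¬p0 → ¬p3) → (p3 → p2))=T] refutes=False
  v=0100: Γ:[] Δ:[((¬p0 → ¬p3) → (p3 → p2))=T] refutes=False
  v=0101: Γ:[] Δ:[((¬p0 → ¬p3) → (p3 → p2))=T] refutes=False
  v=0110: Γ:[] Δ:[((¬p0 → ¬p3) → (p3 → p2))=T] refutes=False
  v=0111: Γ:[] Δ:[((¬p0 → ¬p3) → (p3 → p2))=T] refutes=False
  v=1000: Γ:[] Δ:[((¬p0 → ¬p3) → (p3 → p2))=T] refutes=False
  v=1001: Γ:[] Δ:[((¬p0 → ¬p3) → (p3 → p2))=F] refutes=True  ← countermodel

Result: NO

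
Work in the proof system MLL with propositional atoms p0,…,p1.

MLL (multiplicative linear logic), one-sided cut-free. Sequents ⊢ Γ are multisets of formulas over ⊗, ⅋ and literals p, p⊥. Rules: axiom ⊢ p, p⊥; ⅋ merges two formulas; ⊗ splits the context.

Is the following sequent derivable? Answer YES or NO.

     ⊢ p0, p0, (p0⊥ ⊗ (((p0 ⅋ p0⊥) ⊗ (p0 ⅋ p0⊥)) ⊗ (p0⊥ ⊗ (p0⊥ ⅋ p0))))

Derivation trace:
[⊗]  ⊢ p0, p0, (p0⊥ ⊗ (((p0 ⅋ p0⊥) ⊗ (p0 ⅋ p0⊥)) ⊗ (p0⊥ ⊗ (p0⊥ ⅋ p0))))
  [Ax]  ⊢ p0, p0⊥
  [⊗]  ⊢ p0, (((p0 ⅋ p0⊥) ⊗ (p0 ⅋ p0⊥)) ⊗ (p0⊥ ⊗ (p0⊥ ⅋ p0)))
    [⊗]  ⊢ ((p0 ⅋ p0⊥) ⊗ (p0 ⅋ p0⊥))
      [⅋]  ⊢ (p0 ⅋ p0⊥)
        [Ax]  ⊢ p0, p0⊥
      [⅋]  ⊢ (p0 ⅋ p0⊥)
        [Ax]  ⊢ p0, p0⊥
    [⊗]  ⊢ p0, (p0⊥ ⊗ (p0⊥ ⅋ p0))
      [Ax]  ⊢ p0, p0⊥
      [⅋]  ⊢ (p0⊥ ⅋ p0)
        [Ax]  ⊢ p0, p0⊥

Result: YES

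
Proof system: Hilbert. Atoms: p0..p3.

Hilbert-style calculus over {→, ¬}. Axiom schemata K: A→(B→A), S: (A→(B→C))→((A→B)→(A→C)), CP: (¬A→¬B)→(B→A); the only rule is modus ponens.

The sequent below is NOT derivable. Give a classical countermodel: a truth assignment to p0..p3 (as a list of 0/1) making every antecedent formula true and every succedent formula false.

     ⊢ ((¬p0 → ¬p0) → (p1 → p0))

Truth-table refutation:
  v=0000: Γ:[] Δ:[((¬p0 → ¬p0) → (p1 → p0))=T] refutes=False
  v=0001: Γ:[] Δ:[((¬p0 → ¬p0) → (p1 → p0))=T] refutes=False
  v=0010: Γ:[] Δ:[((¬p0 → ¬p0) → (p1 → p0))=T] refutes=False
  v=0011: Γ:[] Δ:[((¬p0 → ¬p0) → (p1 → p0))=T] refutes=False
  v=0100: Γ:[] Δ:[((¬p0 → ¬p0) → (p1 → p0))=F] refutes=True  ← countermodel

Result: [0, 1, 0, 0]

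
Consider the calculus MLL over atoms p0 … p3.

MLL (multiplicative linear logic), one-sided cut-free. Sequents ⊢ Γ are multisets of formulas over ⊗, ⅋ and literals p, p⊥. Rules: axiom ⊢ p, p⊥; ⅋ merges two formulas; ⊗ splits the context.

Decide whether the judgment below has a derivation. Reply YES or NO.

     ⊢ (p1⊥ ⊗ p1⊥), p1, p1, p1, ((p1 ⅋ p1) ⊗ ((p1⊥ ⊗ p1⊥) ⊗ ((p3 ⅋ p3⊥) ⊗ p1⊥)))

Derivation (root first):
[⊗]  ⊢ (p1⊥ ⊗ p1⊥), p1, p1, p1, ((p1 ⅋ p1) ⊗ ((p1⊥ ⊗ p1⊥) ⊗ ((p3 ⅋ p3⊥) ⊗ p1⊥)))
  [⅋]  ⊢ (p1⊥ ⊗ p1⊥), (p1 ⅋ p1)
    [⊗]  ⊢ p1, p1, (p1⊥ ⊗ p1⊥)
      [Ax]  ⊢ p1, p1⊥
      [Ax]  ⊢ p1, p1⊥
  [⊗]  ⊢ p1, p1, p1, ((p1⊥ ⊗ p1⊥) ⊗ ((p3 ⅋ p3⊥) ⊗ p1⊥))
    [⊗]  ⊢ p1, p1, (p1⊥ ⊗ p1⊥)
      [Ax]  ⊢ p1, p1⊥
      [Ax]  ⊢ p1, p1⊥
    [⊗]  ⊢ p1, ((p3 ⅋ p3⊥) ⊗ p1⊥)
      [⅋]  ⊢ (p3 ⅋ p3⊥)
        [Ax]  ⊢ p3, p3⊥
      [Ax]  ⊢ p1, p1⊥

Result: YES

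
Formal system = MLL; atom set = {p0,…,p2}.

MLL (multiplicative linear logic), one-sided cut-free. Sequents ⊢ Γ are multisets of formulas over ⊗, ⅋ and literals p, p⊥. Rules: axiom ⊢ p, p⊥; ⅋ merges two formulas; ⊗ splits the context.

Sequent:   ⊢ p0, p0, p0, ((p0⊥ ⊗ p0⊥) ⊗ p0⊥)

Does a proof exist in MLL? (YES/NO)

Derivation (root first):
[⊗]  ⊢ p0, p0, p0, ((p0⊥ ⊗ p0⊥) ⊗ p0⊥)
  [⊗]  ⊢ p0, p0, (p0⊥ ⊗ p0⊥)
    [Ax]  ⊢ p0, p0⊥
    [Ax]  ⊢ p0, p0⊥
  [Ax]  ⊢ p0, p0⊥

Result: YES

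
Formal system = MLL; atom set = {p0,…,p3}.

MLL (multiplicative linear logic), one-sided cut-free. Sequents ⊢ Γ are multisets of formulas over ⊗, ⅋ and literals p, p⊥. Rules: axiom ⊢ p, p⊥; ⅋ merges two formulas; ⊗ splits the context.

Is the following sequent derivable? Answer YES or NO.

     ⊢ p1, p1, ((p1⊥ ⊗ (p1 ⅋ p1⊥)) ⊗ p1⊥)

Proof tree:
[⊗]  ⊢ p1, p1, ((p1⊥ ⊗ (p1 ⅋ p1⊥)) ⊗ p1⊥)
  [⊗]  ⊢ p1, (p1⊥ ⊗ (p1 ⅋ p1⊥))
    [Ax]  ⊢ p1, p1⊥
    [⅋]  ⊢ (p1 ⅋ p1⊥)
      [Ax]  ⊢ p1, p1⊥
  [Ax]  ⊢ p1, p1⊥

Result: YES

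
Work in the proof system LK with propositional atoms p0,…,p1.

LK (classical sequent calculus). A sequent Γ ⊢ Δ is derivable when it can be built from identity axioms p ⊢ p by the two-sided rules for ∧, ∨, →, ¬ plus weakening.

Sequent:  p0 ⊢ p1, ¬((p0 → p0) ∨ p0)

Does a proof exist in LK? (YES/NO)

Enumerate valuations to refute Γ ⊢ Δ:
  v=00: Γ:[p0=F] Δ:[p1=F, ¬((p0 → p0) ∨ p0)=F] refutes=False
  v=01: Γ:[p0=F] Δ:[p1=T, ¬((p0 → p0) ∨ p0)=F] refutes=False
  v=10: Γ:[p0=T] Δ:[p1=F, ¬((p0 → p0) ∨ p0)=F] refutes=True  ← countermodel

Result: NO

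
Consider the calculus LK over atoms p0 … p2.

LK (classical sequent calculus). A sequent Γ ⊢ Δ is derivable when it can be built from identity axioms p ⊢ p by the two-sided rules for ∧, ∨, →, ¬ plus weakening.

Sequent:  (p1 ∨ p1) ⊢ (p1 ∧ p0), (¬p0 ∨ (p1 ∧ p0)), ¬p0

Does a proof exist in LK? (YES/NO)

Proof tree:
[∨L] (p1 ∨ p1) ⊢ (p1 ∧ p0), (¬p0 ∨ (p1 ∧ p0)), ¬p0
  [∨R] p1 ⊢ (¬p0 ∨ (p1 ∧ p0))
    [¬R] p1 ⊢ (p1 ∧ p0), ¬p0
      [∧R] p1, p0 ⊢ (p1 ∧ p0)
        [Ax] p1 ⊢ p1
        [Ax] p0 ⊢ p0
  [¬R] p1 ⊢ (p1 ∧ p0), ¬p0
    [∧R] p1, p0 ⊢ (p1 ∧ p0)
      [Ax] p1 ⊢ p1
      [Ax] p0 ⊢ p0

Result: YES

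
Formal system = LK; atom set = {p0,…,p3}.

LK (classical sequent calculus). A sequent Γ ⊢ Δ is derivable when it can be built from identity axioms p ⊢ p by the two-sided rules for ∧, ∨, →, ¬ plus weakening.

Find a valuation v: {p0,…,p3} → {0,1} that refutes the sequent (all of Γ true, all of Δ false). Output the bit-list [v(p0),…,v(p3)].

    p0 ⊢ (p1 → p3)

Truth-table refutation:
  v=0000: Γ:[p0=F] Δ:[(p1 → p3)=T] refutes=False
  v=0001: Γ:[p0=F] Δ:[(p1 → p3)=T] refutes=False
  v=0010: Γ:[p0=F] Δ:[(p1 → p3)=T] refutes=False
  v=0011: Γ:[p0=F] Δ:[(p1 → p3)=T] refutes=False
  v=0100: Γ:[p0=F] Δ:[(p1 → p3)=F] refutes=False
  v=0101: Γ:[p0=F] Δ:[(p1 → p3)=T] refutes=False
  v=0110: Γ:[p0=F] Δ:[(p1 → p3)=F] refutes=False
  v=0111: Γ:[p0=F] Δ:[(p1 → p3)=T] refutes=False
  v=1000: Γ:[p0=T] Δ:[(p1 → p3)=T] refutes=False
  v=1001: Γ:[p0=T] Δ:[(p1 → p3)=T] refutes=False
  v=1010: Γ:[p0=T] Δ:[(p1 → p3)=T] refutes=False
  v=1011: Γ:[p0=T] Δ:[(p1 → p3)=T] refutes=False
  v=1100: Γ:[p0=T] Δ:[(p1 → p3)=F] refutes=True  ← countermodel

Result: [1, 1, 0, 0]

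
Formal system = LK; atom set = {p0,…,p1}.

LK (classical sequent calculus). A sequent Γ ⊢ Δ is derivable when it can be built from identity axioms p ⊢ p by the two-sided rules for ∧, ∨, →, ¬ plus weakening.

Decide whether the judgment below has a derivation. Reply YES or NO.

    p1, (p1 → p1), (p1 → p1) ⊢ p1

Proof tree:
[→L] p1, (p1 → p1), (p1 → p1) ⊢ p1
  [→L] p1, (p1 → p1) ⊢ p1
    [Ax] p1 ⊢ p1
    [Ax] p1 ⊢ p1
  [Ax] p1 ⊢ p1

Result: YES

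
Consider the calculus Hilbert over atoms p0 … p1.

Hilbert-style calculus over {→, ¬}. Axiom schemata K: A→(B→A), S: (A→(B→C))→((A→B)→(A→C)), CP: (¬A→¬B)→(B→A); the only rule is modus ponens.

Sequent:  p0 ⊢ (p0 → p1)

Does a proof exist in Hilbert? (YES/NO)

Search for a countermodel by truth-table:
  v=00: Γ:[p0=F] Δ:[(p0 → p1)=T] refutes=False
  v=01: Γ:[p0=F] Δ:[(p0 → p1)=T] refutes=False
  v=10: Γ:[p0=T] Δ:[(p0 → p1)=F] refutes=True  ← countermodel

Result: NO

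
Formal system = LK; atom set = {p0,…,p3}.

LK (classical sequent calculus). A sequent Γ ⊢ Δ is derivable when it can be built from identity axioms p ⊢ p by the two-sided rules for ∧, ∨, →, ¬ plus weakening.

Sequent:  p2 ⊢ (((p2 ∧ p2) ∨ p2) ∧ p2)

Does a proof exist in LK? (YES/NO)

Proof tree:
[∧R] p2 ⊢ (((p2 ∧ p2) ∨ p2) ∧ p2)
  [∨R] p2 ⊢ ((p2 ∧ p2) ∨ p2)
    [∧R] p2 ⊢ p2, (p2 ∧ p2)
      [Ax] p2 ⊢ p2
      [WR] p2 ⊢ p2, p2
        [Ax] p2 ⊢ p2
  [Ax] p2 ⊢ p2

Result: YES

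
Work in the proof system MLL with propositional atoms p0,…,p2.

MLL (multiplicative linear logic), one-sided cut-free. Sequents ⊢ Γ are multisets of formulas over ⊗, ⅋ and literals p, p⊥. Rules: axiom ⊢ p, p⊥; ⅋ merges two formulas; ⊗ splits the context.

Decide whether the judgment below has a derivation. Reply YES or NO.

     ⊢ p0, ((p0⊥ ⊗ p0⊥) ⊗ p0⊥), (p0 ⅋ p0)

Proof tree:
[⅋]  ⊢ p0, ((p0⊥ ⊗ p0⊥) ⊗ p0⊥), (p0 ⅋ p0)
  [⊗]  ⊢ p0, p0, p0, ((p0⊥ ⊗ p0⊥) ⊗ p0⊥)
    [⊗]  ⊢ p0, p0, (p0⊥ ⊗ p0⊥)
      [Ax]  ⊢ p0, p0⊥
      [Ax]  ⊢ p0, p0⊥
    [Ax]  ⊢ p0, p0⊥

Result: YES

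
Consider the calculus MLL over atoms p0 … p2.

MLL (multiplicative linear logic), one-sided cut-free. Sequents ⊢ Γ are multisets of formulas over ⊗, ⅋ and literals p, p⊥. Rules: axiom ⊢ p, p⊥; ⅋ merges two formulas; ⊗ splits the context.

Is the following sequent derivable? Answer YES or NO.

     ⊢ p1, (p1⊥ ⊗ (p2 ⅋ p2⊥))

Derivation trace:
[⊗]  ⊢ p1, (p1⊥ ⊗ (p2 ⅋ p2⊥))
  [Ax]  ⊢ p1, p1⊥
  [⅋]  ⊢ (p2 ⅋ p2⊥)
    [Ax]  ⊢ p2, p2⊥

Result: YES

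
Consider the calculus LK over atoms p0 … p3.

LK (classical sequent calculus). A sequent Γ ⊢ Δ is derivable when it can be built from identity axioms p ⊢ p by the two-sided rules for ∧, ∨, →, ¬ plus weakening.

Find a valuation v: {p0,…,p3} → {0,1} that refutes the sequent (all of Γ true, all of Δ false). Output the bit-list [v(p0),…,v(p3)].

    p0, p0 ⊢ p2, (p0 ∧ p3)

Truth-table refutation:
  v=0000: Γ:[p0=F, p0=F] Δ:[p2=F, (p0 ∧ p3)=F] refutes=False
  v=0001: Γ:[p0=F, p0=F] Δ:[p2=F, (p0 ∧ p3)=F] refutes=False
  v=0010: Γ:[p0=F, p0=F] Δ:[p2=T, (p0 ∧ p3)=F] refutes=False
  v=0011: Γ:[p0=F, p0=F] Δ:[p2=T, (p0 ∧ p3)=F] refutes=False
  v=0100: Γ:[p0=F, p0=F] Δ:[p2=F, (p0 ∧ p3)=F] refutes=False
  v=0101: Γ:[p0=F, p0=F] Δ:[p2=F, (p0 ∧ p3)=F] refutes=False
  v=0110: Γ:[p0=F, p0=F] Δ:[p2=T, (p0 ∧ p3)=F] refutes=False
  v=0111: Γ:[p0=F, p0=F] Δ:[p2=T, (p0 ∧ p3)=F] refutes=False
  v=1000: Γ:[p0=T, p0=T] Δ:[p2=F, (p0 ∧ p3)=F] refutes=True  ← countermodel

Result: [1, 0, 0, 0]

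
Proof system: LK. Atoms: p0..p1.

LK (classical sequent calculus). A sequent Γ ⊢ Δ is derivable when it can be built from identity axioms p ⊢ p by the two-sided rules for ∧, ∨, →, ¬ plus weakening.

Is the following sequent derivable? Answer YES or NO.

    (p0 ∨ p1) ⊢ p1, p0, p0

Derivation (root first):
[WR] (p0 ∨ p1) ⊢ p1, p0, p0
  [∨L] (p0 ∨ p1) ⊢ p1, p0
    [Ax] p0 ⊢ p0
    [Ax] p1 ⊢ p1

Result: YES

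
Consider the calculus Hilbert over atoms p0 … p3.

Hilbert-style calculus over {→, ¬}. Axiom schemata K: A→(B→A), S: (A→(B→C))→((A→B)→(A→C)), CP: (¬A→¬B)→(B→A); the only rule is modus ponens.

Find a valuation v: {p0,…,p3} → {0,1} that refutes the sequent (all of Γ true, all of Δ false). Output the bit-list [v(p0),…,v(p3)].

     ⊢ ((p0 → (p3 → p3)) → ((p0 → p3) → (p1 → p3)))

Search for a countermodel by truth-table:
  v=0000: Γ:[] Δ:[((p0 → (p3 → p3)) → ((p0 → p3) → (p1 → p3)))=T] refutes=False
  v=0001: Γ:[] Δ:[((p0 → (p3 → p3)) → ((p0 → p3) → (p1 → p3)))=T] refutes=False
  v=0010: Γ:[] Δ:[((p0 → (p3 → p3)) → ((p0 → p3) → (p1 → p3)))=T] refutes=False
  v=0011: Γ:[] Δ:[((p0 → (p3 → p3)) → ((p0 → p3) → (p1 → p3)))=T] refutes=False
  v=0100: Γ:[] Δ:[((p0 → (p3 → p3)) → ((p0 → p3) → (p1 → p3)))=F] refutes=True  ← countermodel

Result: [0, 1, 0, 0]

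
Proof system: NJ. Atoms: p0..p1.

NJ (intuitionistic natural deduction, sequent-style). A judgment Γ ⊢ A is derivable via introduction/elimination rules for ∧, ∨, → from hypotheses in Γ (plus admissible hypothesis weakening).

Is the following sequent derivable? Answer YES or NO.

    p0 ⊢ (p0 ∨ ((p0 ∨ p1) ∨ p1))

Derivation trace:
[∨I₂] p0 ⊢ (p0 ∨ ((p0 ∨ p1) ∨ p1))
  [∨I₁] p0 ⊢ ((p0 ∨ p1) ∨ p1)
    [∨I₁] p0 ⊢ (p0 ∨ p1)
      [Ax] p0 ⊢ p0

Result: YES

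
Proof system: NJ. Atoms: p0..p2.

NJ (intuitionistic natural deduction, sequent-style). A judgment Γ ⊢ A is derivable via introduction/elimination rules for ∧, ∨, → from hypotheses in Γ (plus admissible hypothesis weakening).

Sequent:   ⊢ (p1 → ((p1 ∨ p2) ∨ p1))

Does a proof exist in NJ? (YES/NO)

Derivation trace:
[→I]  ⊢ (p1 → ((p1 ∨ p2) ∨ p1))
  [∨I₁] p1 ⊢ ((p1 ∨ p2) ∨ p1)
    [∨I₁] p1 ⊢ (p1 ∨ p2)
      [Ax] p1 ⊢ p1

Result: YES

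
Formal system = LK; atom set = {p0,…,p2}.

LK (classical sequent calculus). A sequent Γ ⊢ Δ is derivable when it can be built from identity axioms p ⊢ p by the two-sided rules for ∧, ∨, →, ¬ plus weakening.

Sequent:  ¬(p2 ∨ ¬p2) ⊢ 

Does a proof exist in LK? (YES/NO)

Derivation (root first):
[¬L] ¬(p2 ∨ ¬p2) ⊢ 
  [∨R]  ⊢ (p2 ∨ ¬p2)
    [¬R]  ⊢ p2, ¬p2
      [Ax] p2 ⊢ p2

Result: YES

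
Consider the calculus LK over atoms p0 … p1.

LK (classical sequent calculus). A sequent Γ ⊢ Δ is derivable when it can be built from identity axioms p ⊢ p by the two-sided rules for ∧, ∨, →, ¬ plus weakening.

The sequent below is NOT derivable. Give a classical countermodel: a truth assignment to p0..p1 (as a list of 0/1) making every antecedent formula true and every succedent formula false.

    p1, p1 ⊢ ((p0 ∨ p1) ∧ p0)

Enumerate valuations to refute Γ ⊢ Δ:
  v=00: Γ:[p1=F, p1=F] Δ:[((p0 ∨ p1) ∧ p0)=F] refutes=False
  v=01: Γ:[p1=T, p1=T] Δ:[((p0 ∨ p1) ∧ p0)=F] refutes=True  ← countermodel

Result: [0, 1]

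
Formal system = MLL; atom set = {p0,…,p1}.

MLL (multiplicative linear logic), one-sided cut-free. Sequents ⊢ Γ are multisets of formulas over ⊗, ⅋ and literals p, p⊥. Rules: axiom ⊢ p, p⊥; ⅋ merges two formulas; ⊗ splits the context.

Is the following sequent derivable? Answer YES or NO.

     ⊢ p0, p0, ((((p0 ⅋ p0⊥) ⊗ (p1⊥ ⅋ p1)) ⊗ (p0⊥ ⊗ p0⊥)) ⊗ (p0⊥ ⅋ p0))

Proof tree:
[⊗]  ⊢ p0, p0, ((((p0 ⅋ p0⊥) ⊗ (p1⊥ ⅋ p1)) ⊗ (p0⊥ ⊗ p0⊥)) ⊗ (p0⊥ ⅋ p0))
  [⊗]  ⊢ p0, p0, (((p0 ⅋ p0⊥) ⊗ (p1⊥ ⅋ p1)) ⊗ (p0⊥ ⊗ p0⊥))
    [⊗]  ⊢ ((p0 ⅋ p0⊥) ⊗ (p1⊥ ⅋ p1))
      [⅋]  ⊢ (p0 ⅋ p0⊥)
        [Ax]  ⊢ p0, p0⊥
      [⅋]  ⊢ (p1⊥ ⅋ p1)
        [Ax]  ⊢ p1, p1⊥
    [⊗]  ⊢ p0, p0, (p0⊥ ⊗ p0⊥)
      [Ax]  ⊢ p0, p0⊥
      [Ax]  ⊢ p0, p0⊥
  [⅋]  ⊢ (p0⊥ ⅋ p0)
    [Ax]  ⊢ p0, p0⊥

Result: YES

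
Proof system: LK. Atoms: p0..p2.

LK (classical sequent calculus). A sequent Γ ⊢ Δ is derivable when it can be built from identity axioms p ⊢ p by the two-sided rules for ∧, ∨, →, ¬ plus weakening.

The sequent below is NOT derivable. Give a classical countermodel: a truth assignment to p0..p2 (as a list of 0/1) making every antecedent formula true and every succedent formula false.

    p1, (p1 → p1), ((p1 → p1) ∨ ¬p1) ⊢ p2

Truth-table refutation:
  v=000: Γ:[p1=F, (p1 → p1)=T, ((p1 → p1) ∨ ¬p1)=T] Δ:[p2=F] refutes=False
  v=001: Γ:[p1=F, (p1 → p1)=T, ((p1 → p1) ∨ ¬p1)=T] Δ:[p2=T] refutes=False
  v=010: Γ:[p1=T, (p1 → p1)=T, ((p1 → p1) ∨ ¬p1)=T] Δ:[p2=F] refutes=True  ← countermodel

Result: [0, 1, 0]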